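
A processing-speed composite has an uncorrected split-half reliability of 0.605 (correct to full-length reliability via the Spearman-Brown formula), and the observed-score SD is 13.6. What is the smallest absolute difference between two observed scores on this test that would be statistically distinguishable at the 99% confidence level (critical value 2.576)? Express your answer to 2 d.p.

r_full = 2·0.605 / (1 + 0.605) ≈ 0.7539
SEM = 13.6000 * √(1 − 0.7539) = 13.6000 * √0.2461 ≈ 13.6000 * 0.4961 ≈ 6.7468
SE_diff = SEM * √2 ≈ 6.7468 * 1.4142 ≈ 9.5415
Smallest detectable difference = 2.576*9.5415 ≈ 24.5788

24.58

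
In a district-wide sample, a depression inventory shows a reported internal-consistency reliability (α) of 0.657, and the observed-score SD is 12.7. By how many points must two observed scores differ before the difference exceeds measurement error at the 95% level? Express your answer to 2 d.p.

20.62

SEM = 12.700×√(1 − 0.657) ≈ 7.438
SE_diff = √2 × SEM ≈ 10.519
Smallest detectable difference = 1.96×10.519 ≈ 20.617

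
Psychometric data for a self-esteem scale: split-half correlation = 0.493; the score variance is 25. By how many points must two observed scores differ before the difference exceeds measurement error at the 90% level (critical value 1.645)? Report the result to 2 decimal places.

6.78

σ = 25^(1/2) = 5.0000
r_full = 2·0.493 / (1 + 0.493) ≈ 0.6604
SEM = 5.0000 × √(1 − 0.6604) = 5.0000 × √0.3396 ≈ 5.0000 × 0.5827 ≈ 2.9137
SE_diff = √2 × SEM ≈ 4.1206
Smallest detectable difference = 1.645×4.1206 ≈ 6.7784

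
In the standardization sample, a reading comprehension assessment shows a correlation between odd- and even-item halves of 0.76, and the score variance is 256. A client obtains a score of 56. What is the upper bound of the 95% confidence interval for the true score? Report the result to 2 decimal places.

67.58

SD = √256 = 16.0000
r_full = 2·0.76 / (1 + 0.76) ≃ 0.8636
SEM = 16.0000×√(1 − 0.8636) ≃ 5.9084
1.96 × SEM ≃ 11.5804
Upper bound: 56 + 11.5804 = 67.5804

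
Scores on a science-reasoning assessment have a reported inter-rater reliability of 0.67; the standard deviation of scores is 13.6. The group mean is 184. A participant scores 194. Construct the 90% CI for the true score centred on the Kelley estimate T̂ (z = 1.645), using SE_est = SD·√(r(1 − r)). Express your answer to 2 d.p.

T̂ = r·X + (1 − r)·M = 0.670*194 + 0.330*184 = 129.980 + 60.720 ≈ 190.700
SE_est = SD * √(r(1 − r)) = 13.600 * √0.221 ≈ 13.600 * 0.470 ≈ 6.395
90% CI: 190.700 ± 10.520 ≈ (180.180, 201.220)

[180.18, 201.22]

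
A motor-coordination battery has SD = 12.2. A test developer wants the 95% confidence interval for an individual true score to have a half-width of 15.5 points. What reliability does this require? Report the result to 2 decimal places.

0.58

Required SEM = 15.5 / 1.96 ≈ 7.9082
Required reliability = 1 − (SEM/SD)² = 1 − 0.4202 ≈ 0.5798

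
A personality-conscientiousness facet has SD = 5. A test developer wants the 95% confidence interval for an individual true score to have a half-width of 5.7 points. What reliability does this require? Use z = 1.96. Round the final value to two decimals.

SEM needed = half-width / z = 5.7/1.96 ≈ 2.9082
r = 1 − (2.9082/5)² ≈ 1 − 0.3383 ≈ 0.6617

0.66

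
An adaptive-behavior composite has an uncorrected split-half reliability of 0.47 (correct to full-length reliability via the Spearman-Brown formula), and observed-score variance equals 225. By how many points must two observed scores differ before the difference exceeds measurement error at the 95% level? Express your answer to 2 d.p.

24.97

SD = √225 ≈ 15.0000
Full-length reliability (Spearman-Brown) = 2(0.47)/(1+0.47) ≈ 0.6395
SEM = 15.0000 * √(1 − 0.6395) = 15.0000 * √0.3605 ≈ 15.0000 * 0.6005 ≈ 9.0068
SE_diff = SEM * √2 ≈ 9.0068 * 1.4142 ≈ 12.7375
Smallest detectable difference = 1.96*12.7375 ≈ 24.9656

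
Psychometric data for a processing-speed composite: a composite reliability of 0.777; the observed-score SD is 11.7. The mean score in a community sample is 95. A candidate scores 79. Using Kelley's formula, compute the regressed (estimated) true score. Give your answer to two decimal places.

T̂ = 0.77700(79) + 0.22300(95) ≈ 82.56800

82.57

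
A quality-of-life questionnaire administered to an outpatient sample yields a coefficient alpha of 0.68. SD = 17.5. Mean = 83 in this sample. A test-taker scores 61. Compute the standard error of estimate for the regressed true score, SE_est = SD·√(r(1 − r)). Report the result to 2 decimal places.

SE_est = 17.500·√[r(1 − r)] ≃ 8.163

8.16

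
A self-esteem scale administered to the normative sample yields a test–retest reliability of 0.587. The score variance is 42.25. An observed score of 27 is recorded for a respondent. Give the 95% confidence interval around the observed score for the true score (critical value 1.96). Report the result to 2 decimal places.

[18.81, 35.19]

SD = √42.25 = 6.50000
SEM = 6.50000·√(1 − 0.58700) ≃ 4.17723
Half-width = 1.96·4.17723 ≃ 8.18737
Interval: (18.81263, 35.18737)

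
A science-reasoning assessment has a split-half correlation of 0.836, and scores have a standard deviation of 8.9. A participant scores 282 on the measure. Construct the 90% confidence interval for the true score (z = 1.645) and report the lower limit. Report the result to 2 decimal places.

Full-length reliability (Spearman-Brown) = 2(0.836)/(1+0.836) ≃ 0.9107
SEM = 8.9000×√(1 − 0.9107) ≃ 2.6600
1.645 × SEM ≃ 4.3756
Lower bound: 282 − 4.3756 = 277.6244

277.62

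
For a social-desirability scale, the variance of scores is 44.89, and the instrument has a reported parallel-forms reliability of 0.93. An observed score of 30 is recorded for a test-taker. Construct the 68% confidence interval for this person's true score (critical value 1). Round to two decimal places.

[28.23, 31.77]

σ = 44.89^(1/2) = 6.7000
SEM = 6.7000 · √(1 − 0.9300) = 6.7000 · √0.0700 ≃ 6.7000 · 0.2646 ≃ 1.7727
1 · SEM ≃ 1.7727
Interval: (28.2273, 31.7727)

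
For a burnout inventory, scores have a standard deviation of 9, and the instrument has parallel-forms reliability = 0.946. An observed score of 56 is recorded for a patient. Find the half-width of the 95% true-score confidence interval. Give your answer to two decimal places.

The standard error of measurement is 9.000×√(1 − 0.946) ≈ 9.000×0.232 ≈ 2.091.
1.96 × SEM ≈ 4.099

4.10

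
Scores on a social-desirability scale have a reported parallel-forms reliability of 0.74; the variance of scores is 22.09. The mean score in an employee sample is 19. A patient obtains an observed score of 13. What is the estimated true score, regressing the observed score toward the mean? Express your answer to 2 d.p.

14.56

Estimated true score = 0.740×13 + (1 − 0.740)×19 ≈ 14.560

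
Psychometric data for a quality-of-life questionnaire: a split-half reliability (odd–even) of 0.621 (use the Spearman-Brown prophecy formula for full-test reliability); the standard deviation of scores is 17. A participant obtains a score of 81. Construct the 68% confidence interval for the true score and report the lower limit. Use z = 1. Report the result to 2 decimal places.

72.78

r_full = 2·0.621 / (1 + 0.621) ≃ 0.7662
SEM = 17.0000×√(1 − 0.7662) ≃ 8.2201
Half-width = 1×8.2201 ≃ 8.2201
Lower bound: 81 − 8.2201 = 72.7799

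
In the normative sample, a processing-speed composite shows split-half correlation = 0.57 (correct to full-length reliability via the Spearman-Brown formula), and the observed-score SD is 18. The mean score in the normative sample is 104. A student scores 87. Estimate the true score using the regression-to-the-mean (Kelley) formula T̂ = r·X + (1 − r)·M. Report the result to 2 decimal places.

91.66

r_full = 2·0.57 / (1 + 0.57) ≈ 0.7261
Estimated true score = 0.7261·87 + (1 − 0.7261)·104 ≈ 91.6561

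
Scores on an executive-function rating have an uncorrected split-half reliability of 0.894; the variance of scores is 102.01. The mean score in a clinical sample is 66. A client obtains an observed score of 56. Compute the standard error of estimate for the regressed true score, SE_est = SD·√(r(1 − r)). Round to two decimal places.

SD = √102.01 = 10.1000
r_full = 2·0.894 / (1 + 0.894) ≃ 0.9440
SE_est = 10.1000·√[r(1 − r)] ≃ 2.3216

2.32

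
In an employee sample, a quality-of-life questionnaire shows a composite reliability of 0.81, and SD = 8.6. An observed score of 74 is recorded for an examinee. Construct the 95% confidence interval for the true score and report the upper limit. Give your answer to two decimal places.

The standard error of measurement is 8.600×√(1 − 0.810) ≈ 8.600×0.436 ≈ 3.749.
1.96 × SEM ≈ 7.347
Upper limit = 74 + 7.347 ≈ 81.347

81.35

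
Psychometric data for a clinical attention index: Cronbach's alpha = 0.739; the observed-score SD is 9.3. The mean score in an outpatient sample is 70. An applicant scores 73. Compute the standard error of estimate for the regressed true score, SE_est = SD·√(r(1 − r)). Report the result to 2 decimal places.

4.08

SE_est = SD * √(r(1 − r)) = 9.30000 * √0.19288 ≈ 9.30000 * 0.43918 ≈ 4.08437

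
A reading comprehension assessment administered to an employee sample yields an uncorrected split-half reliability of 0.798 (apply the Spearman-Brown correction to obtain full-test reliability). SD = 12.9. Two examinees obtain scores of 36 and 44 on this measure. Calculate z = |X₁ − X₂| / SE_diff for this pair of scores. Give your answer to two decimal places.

1.31

Spearman-Brown: r = 2(0.798) / (1 + 0.798) = 1.59600 / 1.79800 ≈ 0.88765
SEM = 12.90000×√(1 − 0.88765) ≈ 4.32385
SE_diff = √2 × SEM ≈ 6.11485
z = |36 − 44| / 6.11485 = 8 / 6.11485 ≈ 1.30829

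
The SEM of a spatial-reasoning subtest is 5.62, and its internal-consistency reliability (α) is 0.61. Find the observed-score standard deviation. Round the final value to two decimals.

SD = SEM / √(1 − r) = 5.62 / √0.39000 ≈ 5.62 / 0.62450 ≈ 8.99920

9.00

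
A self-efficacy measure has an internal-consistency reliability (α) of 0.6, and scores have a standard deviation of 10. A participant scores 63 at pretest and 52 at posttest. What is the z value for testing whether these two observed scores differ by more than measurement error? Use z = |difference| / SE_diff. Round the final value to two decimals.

1.23

SEM = 10.000 · √(1 − 0.600) = 10.000 · √0.400 ≈ 10.000 · 0.632 ≈ 6.325
SE_diff = √2 · SEM ≈ 8.944
z = |63 − 52| / 8.944 = 11 / 8.944 ≈ 1.230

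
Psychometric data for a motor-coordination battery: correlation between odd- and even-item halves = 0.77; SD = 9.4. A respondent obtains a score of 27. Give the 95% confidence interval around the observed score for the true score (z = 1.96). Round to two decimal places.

[20.36, 33.64]

Full-length reliability (Spearman-Brown) = 2(0.77)/(1+0.77) ≈ 0.8701
The standard error of measurement is 9.4000·√(1 − 0.8701) ≈ 9.4000·0.3605 ≈ 3.3885.
Margin = 1.96 · 3.3885 ≈ 6.6414
95% CI: 27 ± 6.6414 = [20.3586, 33.6414]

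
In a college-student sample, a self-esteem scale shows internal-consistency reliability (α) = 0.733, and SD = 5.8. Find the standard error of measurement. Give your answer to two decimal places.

3.00

SEM = 5.800 * √(1 − 0.733) = 5.800 * √0.267 ≈ 5.800 * 0.517 ≈ 2.997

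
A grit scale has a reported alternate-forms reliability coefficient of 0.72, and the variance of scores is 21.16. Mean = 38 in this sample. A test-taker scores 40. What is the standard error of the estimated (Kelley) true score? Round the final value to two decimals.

σ = 21.16^(1/2) = 4.600
SE_est = SD · √(r(1 − r)) = 4.600 · √0.202 ≈ 4.600 · 0.449 ≈ 2.065

2.07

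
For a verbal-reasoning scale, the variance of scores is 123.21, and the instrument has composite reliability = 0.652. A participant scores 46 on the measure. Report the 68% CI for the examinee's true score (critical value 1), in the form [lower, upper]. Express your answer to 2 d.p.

[39.45, 52.55]

SD = √123.21 ≈ 11.100
SEM = 11.100 * √(1 − 0.652) = 11.100 * √0.348 ≈ 11.100 * 0.590 ≈ 6.548
1 * SEM ≈ 6.548
68% CI: 46 ± 6.548 = [39.452, 52.548]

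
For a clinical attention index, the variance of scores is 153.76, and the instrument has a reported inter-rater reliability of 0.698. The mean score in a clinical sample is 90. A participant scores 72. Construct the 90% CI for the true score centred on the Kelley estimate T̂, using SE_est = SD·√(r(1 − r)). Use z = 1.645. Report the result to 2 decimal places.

[68.07, 86.80]

SD = √153.76 ≃ 12.4000
T̂ = 0.6980(72) + 0.3020(90) ≃ 77.4360
SE_est = 12.4000·√[r(1 − r)] ≃ 5.6932
90% CI: 77.4360 ± 9.3652 ≃ (68.0708, 86.8012)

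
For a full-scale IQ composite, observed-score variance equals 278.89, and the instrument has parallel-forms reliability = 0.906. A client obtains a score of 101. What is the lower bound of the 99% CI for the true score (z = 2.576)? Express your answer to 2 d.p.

SD = √278.89 ≈ 16.700
The standard error of measurement is 16.700·√(1 − 0.906) ≈ 16.700·0.307 ≈ 5.120.
2.576 · SEM ≈ 13.189
Lower limit = 101 − 13.189 ≈ 87.811

87.81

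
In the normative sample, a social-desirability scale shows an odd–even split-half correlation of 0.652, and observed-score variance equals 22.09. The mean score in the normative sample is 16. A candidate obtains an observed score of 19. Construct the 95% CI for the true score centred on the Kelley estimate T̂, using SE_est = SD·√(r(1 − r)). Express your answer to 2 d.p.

SD = √22.09 = 4.700
r_full = 2·0.652 / (1 + 0.652) ≃ 0.789
T̂ = r·X + (1 − r)·M = 0.789·19 + 0.211·16 ≃ 14.998 + 3.370 ≃ 18.368
SE_est = 4.700·√[r(1 − r)] ≃ 1.917
CI = 18.368 ± 1.96 · 1.917 → [14.612, 22.124]

[14.61, 22.12]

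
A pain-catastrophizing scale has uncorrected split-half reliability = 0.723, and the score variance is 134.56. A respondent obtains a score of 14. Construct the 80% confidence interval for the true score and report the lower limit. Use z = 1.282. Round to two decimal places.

σ = 134.56^(1/2) = 11.600
Spearman-Brown: r = 2(0.723) / (1 + 0.723) = 1.446 / 1.723 ≈ 0.839
SEM = 11.600 × √(1 − 0.839) = 11.600 × √0.161 ≈ 11.600 × 0.401 ≈ 4.651
Half-width = 1.282×4.651 ≈ 5.963
Lower bound: 14 − 5.963 = 8.037

8.04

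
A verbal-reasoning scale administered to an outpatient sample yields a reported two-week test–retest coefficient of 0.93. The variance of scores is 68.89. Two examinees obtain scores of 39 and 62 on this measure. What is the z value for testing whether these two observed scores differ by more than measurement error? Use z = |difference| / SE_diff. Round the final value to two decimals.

7.41

σ = 68.89^(1/2) = 8.300
SEM = 8.300 * √(1 − 0.930) = 8.300 * √0.070 ≈ 8.300 * 0.265 ≈ 2.196
SE_diff = √2 * SEM ≈ 3.106
z = 23 / 3.106 ≈ 7.406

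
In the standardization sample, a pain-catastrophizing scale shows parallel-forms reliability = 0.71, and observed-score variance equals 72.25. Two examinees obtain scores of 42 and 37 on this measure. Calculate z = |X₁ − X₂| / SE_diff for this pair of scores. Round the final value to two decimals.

0.77

SD = √72.25 = 8.5000
SEM = 8.5000·√(1 − 0.7100) ≈ 4.5774
SE_diff = SEM · √2 ≈ 4.5774 · 1.4142 ≈ 6.4734
z = 5 / 6.4734 ≈ 0.7724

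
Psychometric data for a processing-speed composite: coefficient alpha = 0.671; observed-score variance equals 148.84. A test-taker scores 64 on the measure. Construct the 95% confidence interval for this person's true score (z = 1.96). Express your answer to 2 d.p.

[50.28, 77.72]

σ = 148.84^(1/2) = 12.200
SEM = 12.200 × √(1 − 0.671) = 12.200 × √0.329 ≈ 12.200 × 0.574 ≈ 6.998
Half-width = 1.96×6.998 ≈ 13.716
Interval: (50.284, 77.716)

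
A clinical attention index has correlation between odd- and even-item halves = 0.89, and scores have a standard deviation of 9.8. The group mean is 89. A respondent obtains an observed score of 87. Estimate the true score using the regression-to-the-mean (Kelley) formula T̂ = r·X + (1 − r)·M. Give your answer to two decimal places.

Full-length reliability (Spearman-Brown) = 2(0.89)/(1+0.89) ≈ 0.942
T̂ = 0.942(87) + 0.058(89) ≈ 87.116

87.12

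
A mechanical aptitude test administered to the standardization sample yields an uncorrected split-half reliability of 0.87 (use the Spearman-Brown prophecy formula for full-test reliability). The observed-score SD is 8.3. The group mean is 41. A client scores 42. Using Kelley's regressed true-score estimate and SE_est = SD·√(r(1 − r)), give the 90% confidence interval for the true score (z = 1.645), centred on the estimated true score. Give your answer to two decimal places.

[38.46, 45.40]

Spearman-Brown: r = 2(0.87) / (1 + 0.87) = 1.7400 / 1.8700 ≈ 0.9305
T̂ = r·X + (1 − r)·M = 0.9305*42 + 0.0695*41 ≈ 39.0802 + 2.8503 ≈ 41.9305
SE_est = SD * √(r(1 − r)) = 8.3000 * √0.0647 ≈ 8.3000 * 0.2543 ≈ 2.1110
CI = 41.9305 ± 1.645 * 2.1110 → [38.4579, 45.4030]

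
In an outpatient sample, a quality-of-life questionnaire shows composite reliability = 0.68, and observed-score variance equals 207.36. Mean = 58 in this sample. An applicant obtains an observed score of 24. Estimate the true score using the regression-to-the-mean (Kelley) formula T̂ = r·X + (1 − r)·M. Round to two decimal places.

Estimated true score = 0.6800·24 + (1 − 0.6800)·58 ≈ 34.8800

34.88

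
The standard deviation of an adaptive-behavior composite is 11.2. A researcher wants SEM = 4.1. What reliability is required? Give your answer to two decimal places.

0.87

r = 1 − (4.1000/11.2)² ≈ 1 − 0.1340 ≈ 0.8660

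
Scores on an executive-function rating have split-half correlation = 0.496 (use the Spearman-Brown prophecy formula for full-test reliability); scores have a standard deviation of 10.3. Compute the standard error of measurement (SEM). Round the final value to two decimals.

5.98

Spearman-Brown: r = 2(0.496) / (1 + 0.496) = 0.992 / 1.496 ≃ 0.663
The standard error of measurement is 10.300*√(1 − 0.663) ≃ 10.300*0.580 ≃ 5.978.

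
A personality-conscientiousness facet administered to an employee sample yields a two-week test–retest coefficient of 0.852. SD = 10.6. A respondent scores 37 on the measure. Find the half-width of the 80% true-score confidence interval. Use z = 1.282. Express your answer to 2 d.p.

5.23

SEM = 10.6000 · √(1 − 0.8520) = 10.6000 · √0.1480 ≃ 10.6000 · 0.3847 ≃ 4.0779
Half-width = 1.282·4.0779 ≃ 5.2279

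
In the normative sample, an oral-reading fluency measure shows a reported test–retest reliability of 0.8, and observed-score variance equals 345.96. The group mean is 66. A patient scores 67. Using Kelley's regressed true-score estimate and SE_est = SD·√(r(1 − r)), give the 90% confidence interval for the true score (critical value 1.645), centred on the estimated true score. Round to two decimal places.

[54.56, 79.04]

SD = √345.96 = 18.600
T̂ = r·X + (1 − r)·M = 0.800*67 + 0.200*66 = 53.600 + 13.200 ≈ 66.800
SE_est = SD * √(r(1 − r)) = 18.600 * √0.160 ≈ 18.600 * 0.400 ≈ 7.440
CI = 66.800 ± 1.645 * 7.440 → [54.561, 79.039]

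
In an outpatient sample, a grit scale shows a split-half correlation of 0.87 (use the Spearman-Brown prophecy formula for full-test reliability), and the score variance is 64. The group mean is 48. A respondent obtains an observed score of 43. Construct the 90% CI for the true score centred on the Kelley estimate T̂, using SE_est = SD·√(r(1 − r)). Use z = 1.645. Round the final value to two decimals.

SD = √64 ≈ 8.00000
Full-length reliability (Spearman-Brown) = 2(0.87)/(1+0.87) ≈ 0.93048
T̂ = 0.93048(43) + 0.06952(48) ≈ 43.34759
SE_est = 8.00000×√(0.93048×0.06952) ≈ 2.03467
CI = 43.34759 ± 1.645 × 2.03467 → [40.00056, 46.69463]

[40.00, 46.69]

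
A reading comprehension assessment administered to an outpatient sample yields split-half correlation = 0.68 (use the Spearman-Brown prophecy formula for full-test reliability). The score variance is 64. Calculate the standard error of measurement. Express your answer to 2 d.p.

3.49

σ = 64^(1/2) = 8.000
Full-length reliability (Spearman-Brown) = 2(0.68)/(1+0.68) ≃ 0.810
SEM = 8.000 × √(1 − 0.810) = 8.000 × √0.190 ≃ 8.000 × 0.436 ≃ 3.491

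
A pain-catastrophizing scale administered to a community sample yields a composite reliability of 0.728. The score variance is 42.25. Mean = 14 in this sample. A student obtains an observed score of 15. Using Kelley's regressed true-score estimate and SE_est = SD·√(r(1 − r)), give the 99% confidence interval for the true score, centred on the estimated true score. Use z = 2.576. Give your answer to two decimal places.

σ = 42.25^(1/2) = 6.500
Estimated true score = 0.728*15 + (1 − 0.728)*14 ≈ 14.728
SE_est = SD * √(r(1 − r)) = 6.500 * √0.198 ≈ 6.500 * 0.445 ≈ 2.892
99% CI: 14.728 ± 7.451 ≈ (7.277, 22.179)

[7.28, 22.18]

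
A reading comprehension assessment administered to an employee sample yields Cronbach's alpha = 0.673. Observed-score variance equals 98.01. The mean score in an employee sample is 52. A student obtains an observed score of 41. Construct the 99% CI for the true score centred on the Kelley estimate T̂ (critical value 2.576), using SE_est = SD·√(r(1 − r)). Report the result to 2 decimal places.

[32.63, 56.56]

SD = √98.01 = 9.900
T̂ = r·X + (1 − r)·M = 0.673*41 + 0.327*52 = 27.593 + 17.004 ≈ 44.597
SE_est = SD * √(r(1 − r)) = 9.900 * √0.220 ≈ 9.900 * 0.469 ≈ 4.644
CI = 44.597 ± 2.576 * 4.644 → [32.633, 56.561]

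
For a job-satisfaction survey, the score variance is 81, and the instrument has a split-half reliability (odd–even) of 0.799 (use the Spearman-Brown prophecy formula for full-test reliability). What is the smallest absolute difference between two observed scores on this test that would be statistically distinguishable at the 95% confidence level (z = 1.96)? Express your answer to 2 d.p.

8.34

σ = 81^(1/2) = 9.000
r_full = 2·0.799 / (1 + 0.799) ≈ 0.888
SEM = 9.000 · √(1 − 0.888) = 9.000 · √0.112 ≈ 9.000 · 0.334 ≈ 3.008
SE_diff = √2 · SEM ≈ 4.254
Smallest detectable difference = 1.96·4.254 ≈ 8.339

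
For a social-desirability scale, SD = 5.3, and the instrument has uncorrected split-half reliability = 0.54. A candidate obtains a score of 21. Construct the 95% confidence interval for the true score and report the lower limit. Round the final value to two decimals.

r_full = 2·0.54 / (1 + 0.54) ≈ 0.70130
SEM = 5.30000 · √(1 − 0.70130) = 5.30000 · √0.29870 ≈ 5.30000 · 0.54654 ≈ 2.89664
1.96 · SEM ≈ 5.67741
Lower limit = 21 − 5.67741 ≈ 15.32259

15.32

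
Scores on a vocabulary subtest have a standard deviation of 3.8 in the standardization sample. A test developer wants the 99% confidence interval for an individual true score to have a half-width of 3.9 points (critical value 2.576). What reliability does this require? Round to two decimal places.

SEM needed = half-width / z = 3.9/2.576 ≈ 1.51398
Required reliability = 1 − (SEM/SD)² = 1 − 0.15873 ≈ 0.84127

0.84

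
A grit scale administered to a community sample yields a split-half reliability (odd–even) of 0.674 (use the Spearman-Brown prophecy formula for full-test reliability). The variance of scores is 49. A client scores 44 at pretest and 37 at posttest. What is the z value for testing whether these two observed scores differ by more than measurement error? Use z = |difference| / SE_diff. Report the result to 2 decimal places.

1.60

σ = 49^(1/2) = 7.0000
Full-length reliability (Spearman-Brown) = 2(0.674)/(1+0.674) ≃ 0.8053
The standard error of measurement is 7.0000*√(1 − 0.8053) ≃ 7.0000*0.4413 ≃ 3.0891.
SE_diff = SEM * √2 ≃ 3.0891 * 1.4142 ≃ 4.3686
z = 7 / 4.3686 ≃ 1.6023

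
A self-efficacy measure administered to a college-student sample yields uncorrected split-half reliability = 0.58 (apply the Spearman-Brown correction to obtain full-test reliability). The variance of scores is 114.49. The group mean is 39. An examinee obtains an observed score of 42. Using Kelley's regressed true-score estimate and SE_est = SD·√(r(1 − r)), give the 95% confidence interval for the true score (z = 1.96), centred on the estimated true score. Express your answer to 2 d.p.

[31.94, 50.47]

SD = √114.49 ≈ 10.700
r_full = 2·0.58 / (1 + 0.58) ≈ 0.734
Estimated true score = 0.734×42 + (1 − 0.734)×39 ≈ 41.203
SE_est = SD × √(r(1 − r)) = 10.700 × √0.195 ≈ 10.700 × 0.442 ≈ 4.727
95% CI: 41.203 ± 9.265 ≈ (31.938, 50.467)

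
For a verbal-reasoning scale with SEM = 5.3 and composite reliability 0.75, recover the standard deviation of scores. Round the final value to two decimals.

10.60

σ = SEM·(1 − r)^(−1/2) ≃ 5.3*2.0000 ≃ 10.6000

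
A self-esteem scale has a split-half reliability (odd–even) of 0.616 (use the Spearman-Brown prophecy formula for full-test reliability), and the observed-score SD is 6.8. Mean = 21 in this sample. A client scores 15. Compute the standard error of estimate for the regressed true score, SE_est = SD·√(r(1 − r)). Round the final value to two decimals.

Full-length reliability (Spearman-Brown) = 2(0.616)/(1+0.616) ≈ 0.762
SE_est = SD * √(r(1 − r)) = 6.800 * √0.181 ≈ 6.800 * 0.426 ≈ 2.894

2.89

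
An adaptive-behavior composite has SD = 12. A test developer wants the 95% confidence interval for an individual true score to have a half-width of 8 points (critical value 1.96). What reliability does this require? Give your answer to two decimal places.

Required SEM = 8 / 1.96 ≈ 4.08163
Required reliability = 1 − (SEM/SD)² = 1 − 0.11569 ≈ 0.88431

0.88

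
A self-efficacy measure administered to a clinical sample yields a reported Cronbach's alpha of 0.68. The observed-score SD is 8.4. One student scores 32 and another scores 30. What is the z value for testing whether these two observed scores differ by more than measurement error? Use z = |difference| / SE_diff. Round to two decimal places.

0.30

The standard error of measurement is 8.400·√(1 − 0.680) ≈ 8.400·0.566 ≈ 4.752.
SE_diff = SEM · √2 ≈ 4.752 · 1.414 ≈ 6.720
z = |32 − 30| / 6.720 = 2 / 6.720 ≈ 0.298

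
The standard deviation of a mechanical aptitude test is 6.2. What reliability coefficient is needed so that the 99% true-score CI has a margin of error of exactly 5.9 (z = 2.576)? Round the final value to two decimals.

Required SEM = 5.9 / 2.576 ≈ 2.2904
r = 1 − (SEM / SD)² = 1 − (2.2904 / 6.2)² ≈ 1 − 0.1365 ≈ 0.8635

0.86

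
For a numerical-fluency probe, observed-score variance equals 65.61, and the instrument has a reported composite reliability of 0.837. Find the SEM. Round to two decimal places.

3.27

σ = 65.61^(1/2) = 8.1000
SEM = 8.1000×√(1 − 0.8370) ≈ 3.2702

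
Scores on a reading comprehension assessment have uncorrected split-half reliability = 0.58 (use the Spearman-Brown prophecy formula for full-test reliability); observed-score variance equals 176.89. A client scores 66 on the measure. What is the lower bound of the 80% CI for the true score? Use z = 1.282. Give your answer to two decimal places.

SD = √176.89 = 13.300
Full-length reliability (Spearman-Brown) = 2(0.58)/(1+0.58) ≈ 0.734
SEM = 13.300 * √(1 − 0.734) = 13.300 * √0.266 ≈ 13.300 * 0.516 ≈ 6.857
1.282 * SEM ≈ 8.791
Lower bound: 66 − 8.791 = 57.209

57.21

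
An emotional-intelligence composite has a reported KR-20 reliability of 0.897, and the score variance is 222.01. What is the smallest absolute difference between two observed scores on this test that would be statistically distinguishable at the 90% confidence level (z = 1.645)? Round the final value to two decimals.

11.12

SD = √222.01 = 14.9000
SEM = 14.9000×√(1 − 0.8970) ≈ 4.7819
Standard error of the difference = 4.7819·√2 ≈ 6.7627
Smallest detectable difference = 1.645×6.7627 ≈ 11.1246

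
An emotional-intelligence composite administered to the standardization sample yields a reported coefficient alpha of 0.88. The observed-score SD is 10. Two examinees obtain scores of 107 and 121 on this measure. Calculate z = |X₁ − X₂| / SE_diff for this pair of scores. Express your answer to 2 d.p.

SEM = 10.0000*√(1 − 0.8800) ≈ 3.4641
SE_diff = √2 * SEM ≈ 4.8990
z = |107 − 121| / 4.8990 = 14 / 4.8990 ≈ 2.8577

2.86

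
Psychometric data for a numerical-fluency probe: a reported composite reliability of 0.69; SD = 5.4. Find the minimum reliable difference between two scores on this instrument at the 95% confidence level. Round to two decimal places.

8.33

SEM = 5.400 * √(1 − 0.690) = 5.400 * √0.310 ≈ 5.400 * 0.557 ≈ 3.007
SE_diff = √2 * SEM ≈ 4.252
Minimum reliable difference = 1.96 * SE_diff ≈ 1.96 * 4.252 ≈ 8.334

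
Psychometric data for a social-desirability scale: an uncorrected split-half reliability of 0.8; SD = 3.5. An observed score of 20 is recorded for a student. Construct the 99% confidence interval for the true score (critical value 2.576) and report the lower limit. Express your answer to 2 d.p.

16.99

Spearman-Brown: r = 2(0.8) / (1 + 0.8) = 1.6000 / 1.8000 ≃ 0.8889
SEM = 3.5000 × √(1 − 0.8889) = 3.5000 × √0.1111 ≃ 3.5000 × 0.3333 ≃ 1.1667
Half-width = 2.576×1.1667 ≃ 3.0053
Lower bound: 20 − 3.0053 = 16.9947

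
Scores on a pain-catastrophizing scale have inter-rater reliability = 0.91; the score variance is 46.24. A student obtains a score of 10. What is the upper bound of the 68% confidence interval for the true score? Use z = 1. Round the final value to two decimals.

12.04

σ = 46.24^(1/2) = 6.80000
SEM = 6.80000*√(1 − 0.91000) ≈ 2.04000
1 * SEM ≈ 2.04000
Upper limit = 10 + 2.04000 ≈ 12.04000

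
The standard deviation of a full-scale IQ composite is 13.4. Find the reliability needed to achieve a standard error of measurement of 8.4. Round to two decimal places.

r = 1 − (8.40000/13.4)² ≈ 1 − 0.39296 ≈ 0.60704

0.61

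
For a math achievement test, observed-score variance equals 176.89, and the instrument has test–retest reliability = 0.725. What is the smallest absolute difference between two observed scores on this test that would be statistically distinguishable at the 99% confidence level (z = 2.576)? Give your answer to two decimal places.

SD = √176.89 ≈ 13.3000
SEM = 13.3000 × √(1 − 0.7250) = 13.3000 × √0.2750 ≈ 13.3000 × 0.5244 ≈ 6.9746
SE_diff = SEM × √2 ≈ 6.9746 × 1.4142 ≈ 9.8635
Minimum reliable difference = 2.576 × SE_diff ≈ 2.576 × 9.8635 ≈ 25.4085

25.41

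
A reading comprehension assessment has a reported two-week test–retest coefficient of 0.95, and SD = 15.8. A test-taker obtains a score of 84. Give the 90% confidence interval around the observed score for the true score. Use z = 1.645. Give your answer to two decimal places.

SEM = 15.800×√(1 − 0.950) ≈ 3.533
Half-width = 1.645×3.533 ≈ 5.812
90% CI: 84 ± 5.812 = [78.188, 89.812]

[78.19, 89.81]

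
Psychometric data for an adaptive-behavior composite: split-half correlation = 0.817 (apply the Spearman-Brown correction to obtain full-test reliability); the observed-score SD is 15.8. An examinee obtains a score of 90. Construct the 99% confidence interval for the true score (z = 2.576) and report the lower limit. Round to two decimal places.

Full-length reliability (Spearman-Brown) = 2(0.817)/(1+0.817) ≃ 0.899
SEM = 15.800 * √(1 − 0.899) = 15.800 * √0.101 ≃ 15.800 * 0.317 ≃ 5.014
2.576 * SEM ≃ 12.917
Lower limit = 90 − 12.917 ≃ 77.083

77.08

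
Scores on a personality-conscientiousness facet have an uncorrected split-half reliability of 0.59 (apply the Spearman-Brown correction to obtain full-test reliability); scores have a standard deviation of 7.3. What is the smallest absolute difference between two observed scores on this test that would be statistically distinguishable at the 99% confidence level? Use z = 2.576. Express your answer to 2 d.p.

Spearman-Brown: r = 2(0.59) / (1 + 0.59) = 1.180 / 1.590 ≈ 0.742
The standard error of measurement is 7.300*√(1 − 0.742) ≈ 7.300*0.508 ≈ 3.707.
SE_diff = √2 * SEM ≈ 5.242
Minimum reliable difference = 2.576 * SE_diff ≈ 2.576 * 5.242 ≈ 13.504

13.50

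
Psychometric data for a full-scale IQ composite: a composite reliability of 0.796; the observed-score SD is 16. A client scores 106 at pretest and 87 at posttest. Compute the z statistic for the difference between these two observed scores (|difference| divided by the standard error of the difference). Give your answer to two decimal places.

The standard error of measurement is 16.0000·√(1 − 0.7960) ≃ 16.0000·0.4517 ≃ 7.2266.
Standard error of the difference = 7.2266·√2 ≃ 10.2200
z = |106 − 87| / 10.2200 = 19 / 10.2200 ≃ 1.8591

1.86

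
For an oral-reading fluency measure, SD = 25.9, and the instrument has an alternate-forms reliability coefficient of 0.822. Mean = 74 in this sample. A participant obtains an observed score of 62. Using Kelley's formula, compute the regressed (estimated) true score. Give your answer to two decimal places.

64.14

T̂ = 0.8220(62) + 0.1780(74) ≈ 64.1360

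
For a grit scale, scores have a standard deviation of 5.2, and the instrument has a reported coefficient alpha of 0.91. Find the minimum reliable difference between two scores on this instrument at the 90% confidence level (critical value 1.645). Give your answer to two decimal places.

SEM = 5.200·√(1 − 0.910) ≃ 1.560
SE_diff = SEM · √2 ≃ 1.560 · 1.414 ≃ 2.206
Minimum reliable difference = 1.645 · SE_diff ≃ 1.645 · 2.206 ≃ 3.629

3.63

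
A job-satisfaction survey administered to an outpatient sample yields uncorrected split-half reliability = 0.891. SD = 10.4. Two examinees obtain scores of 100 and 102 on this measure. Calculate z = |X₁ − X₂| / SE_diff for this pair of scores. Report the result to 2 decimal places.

Spearman-Brown: r = 2(0.891) / (1 + 0.891) = 1.782 / 1.891 ≈ 0.942
The standard error of measurement is 10.400×√(1 − 0.942) ≈ 10.400×0.240 ≈ 2.497.
SE_diff = SEM × √2 ≈ 2.497 × 1.414 ≈ 3.531
z = |100 − 102| / 3.531 = 2 / 3.531 ≈ 0.566

0.57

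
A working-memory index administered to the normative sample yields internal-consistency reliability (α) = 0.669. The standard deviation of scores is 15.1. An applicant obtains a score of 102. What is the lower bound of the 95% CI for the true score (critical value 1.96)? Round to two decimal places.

84.97

SEM = 15.1000 · √(1 − 0.6690) = 15.1000 · √0.3310 ≃ 15.1000 · 0.5753 ≃ 8.6874
1.96 · SEM ≃ 17.0273
Lower limit = 102 − 17.0273 ≃ 84.9727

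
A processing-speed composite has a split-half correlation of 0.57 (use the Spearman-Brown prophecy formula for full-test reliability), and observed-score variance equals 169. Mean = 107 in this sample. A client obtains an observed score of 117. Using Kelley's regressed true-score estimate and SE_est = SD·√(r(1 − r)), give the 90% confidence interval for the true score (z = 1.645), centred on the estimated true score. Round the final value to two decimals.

SD = √169 = 13.0000
Spearman-Brown: r = 2(0.57) / (1 + 0.57) = 1.1400 / 1.5700 ≈ 0.7261
T̂ = r·X + (1 − r)·M = 0.7261×117 + 0.2739×107 ≈ 84.9554 + 29.3057 ≈ 114.2611
SE_est = SD × √(r(1 − r)) = 13.0000 × √0.1989 ≈ 13.0000 × 0.4460 ≈ 5.7974
CI = 114.2611 ± 1.645 × 5.7974 → [104.7245, 123.7978]

[104.72, 123.80]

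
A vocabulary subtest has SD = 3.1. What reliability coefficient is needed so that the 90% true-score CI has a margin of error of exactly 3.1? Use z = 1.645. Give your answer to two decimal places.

0.63

Required SEM = 3.1 / 1.645 ≈ 1.8845
Required reliability = 1 − (SEM/SD)² = 1 − 0.3695 ≈ 0.6305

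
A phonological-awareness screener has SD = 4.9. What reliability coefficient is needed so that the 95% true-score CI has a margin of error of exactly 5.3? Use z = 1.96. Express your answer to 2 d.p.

Required SEM = 5.3 / 1.96 ≈ 2.70408
Required reliability = 1 − (SEM/SD)² = 1 − 0.30454 ≈ 0.69546

0.70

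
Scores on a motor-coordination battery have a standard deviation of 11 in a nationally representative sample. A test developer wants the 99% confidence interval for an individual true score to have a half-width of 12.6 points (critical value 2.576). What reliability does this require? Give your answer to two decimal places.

0.80

Required SEM = 12.6 / 2.576 ≈ 4.8913
r = 1 − (4.8913/11)² ≈ 1 − 0.1977 ≈ 0.8023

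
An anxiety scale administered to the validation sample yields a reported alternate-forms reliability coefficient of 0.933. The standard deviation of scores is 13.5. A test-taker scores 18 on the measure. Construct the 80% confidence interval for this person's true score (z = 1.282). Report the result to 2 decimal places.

SEM = 13.500×√(1 − 0.933) ≈ 3.494
Margin = 1.282 × 3.494 ≈ 4.480
80% CI: 18 ± 4.480 = [13.520, 22.480]

[13.52, 22.48]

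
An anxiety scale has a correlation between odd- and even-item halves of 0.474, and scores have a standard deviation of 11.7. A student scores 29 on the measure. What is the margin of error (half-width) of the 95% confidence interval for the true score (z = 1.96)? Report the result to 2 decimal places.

13.70

r_full = 2·0.474 / (1 + 0.474) ≈ 0.6431
SEM = 11.7000 · √(1 − 0.6431) = 11.7000 · √0.3569 ≈ 11.7000 · 0.5974 ≈ 6.9892
Half-width = 1.96·6.9892 ≈ 13.6989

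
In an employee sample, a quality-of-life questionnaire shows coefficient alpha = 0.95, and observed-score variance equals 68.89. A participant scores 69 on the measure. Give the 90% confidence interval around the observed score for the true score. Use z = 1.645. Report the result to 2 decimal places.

[65.95, 72.05]

σ = 68.89^(1/2) = 8.300
SEM = 8.300 × √(1 − 0.950) = 8.300 × √0.050 ≃ 8.300 × 0.224 ≃ 1.856
Half-width = 1.645×1.856 ≃ 3.053
CI = 69 ± 3.053 → [65.947, 72.053]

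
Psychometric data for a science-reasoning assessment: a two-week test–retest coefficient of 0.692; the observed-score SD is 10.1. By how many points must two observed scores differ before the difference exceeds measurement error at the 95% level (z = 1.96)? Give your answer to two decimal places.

15.54

SEM = 10.100×√(1 − 0.692) ≃ 5.605
Standard error of the difference = 5.605·√2 ≃ 7.927
Smallest detectable difference = 1.96×7.927 ≃ 15.537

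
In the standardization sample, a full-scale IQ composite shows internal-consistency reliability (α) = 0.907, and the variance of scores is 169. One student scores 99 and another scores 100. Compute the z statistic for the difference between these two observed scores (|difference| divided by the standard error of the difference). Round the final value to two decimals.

0.18

SD = √169 ≈ 13.000
SEM = 13.000 * √(1 − 0.907) = 13.000 * √0.093 ≈ 13.000 * 0.305 ≈ 3.964
SE_diff = √2 * SEM ≈ 5.607
z = |99 − 100| / 5.607 = 1 / 5.607 ≈ 0.178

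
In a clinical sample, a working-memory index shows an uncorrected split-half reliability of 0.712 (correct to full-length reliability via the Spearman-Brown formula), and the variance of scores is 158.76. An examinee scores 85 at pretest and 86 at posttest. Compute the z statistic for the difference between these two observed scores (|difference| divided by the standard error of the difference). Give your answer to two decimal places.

SD = √158.76 ≃ 12.60000
Full-length reliability (Spearman-Brown) = 2(0.712)/(1+0.712) ≃ 0.83178
SEM = 12.60000×√(1 − 0.83178) ≃ 5.16791
Standard error of the difference = 5.16791·√2 ≃ 7.30853
z = 1 / 7.30853 ≃ 0.13683

0.14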